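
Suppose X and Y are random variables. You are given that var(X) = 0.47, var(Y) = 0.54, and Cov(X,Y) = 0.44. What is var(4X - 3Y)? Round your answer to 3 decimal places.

var(4X - 3Y) = (4)²·var(X) + (-3)²·var(Y) + 2·(4)·(-3)·Cov(X,Y)
= 16·0.47 + 9·0.54 + -24·0.44 = 1.82

1.820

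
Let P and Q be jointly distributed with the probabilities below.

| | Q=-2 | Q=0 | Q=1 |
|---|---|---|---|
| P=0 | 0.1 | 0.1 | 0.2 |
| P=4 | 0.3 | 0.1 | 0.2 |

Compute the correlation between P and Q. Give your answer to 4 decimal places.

-0.2408

E[P] = 2.4,  E[Q] = -0.4
E[PQ] = -1.6
Cov(P,Q) = E[PQ] − E[P]E[Q] = -1.6 − (2.4)(-0.4) = -0.64
Var(P) = 3.84,  Var(Q) = 1.84
ρ = -0.64 / √(3.84·1.84) ≈ -0.2408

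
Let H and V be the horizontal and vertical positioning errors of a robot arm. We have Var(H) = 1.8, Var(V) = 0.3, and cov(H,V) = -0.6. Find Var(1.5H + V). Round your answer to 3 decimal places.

Var(1.5H + V) = (1.5)²·Var(H) + (1)²·Var(V) + 2·(1.5)·(1)·cov(H,V)
= 2.25·1.8 + 1·0.3 + 3·-0.6 = 2.55

2.550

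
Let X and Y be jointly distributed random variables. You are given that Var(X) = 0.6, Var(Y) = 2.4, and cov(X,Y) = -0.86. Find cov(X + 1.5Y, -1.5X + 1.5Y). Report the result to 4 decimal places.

5.1450

cov(X + 1.5Y, -1.5X + 1.5Y) = (1)(-1.5)Var(X) + (1.5)(1.5)Var(Y) + [(1)(1.5) + (1.5)(-1.5)]cov(X,Y)
= -1.5·0.6 + 2.25·2.4 + -0.75·-0.86 = 5.145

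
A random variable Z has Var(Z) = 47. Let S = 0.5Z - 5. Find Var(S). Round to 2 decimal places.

Var(0.5Z - 5) = (0.5)²·Var(Z) = 0.25·47 = 11.75

11.75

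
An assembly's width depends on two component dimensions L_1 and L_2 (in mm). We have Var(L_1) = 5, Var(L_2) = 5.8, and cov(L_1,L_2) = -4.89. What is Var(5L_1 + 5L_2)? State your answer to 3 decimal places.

Var(5L_1 + 5L_2) = (5)²·Var(L_1) + (5)²·Var(L_2) + 2·(5)·(5)·cov(L_1,L_2)
= 25·5 + 25·5.8 + 50·-4.89 = 25.5

25.500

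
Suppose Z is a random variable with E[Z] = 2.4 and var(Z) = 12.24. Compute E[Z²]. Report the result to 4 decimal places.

E[Z²] = var(Z) + (E[Z])² = 12.24 + (2.4)² = 18

18.0000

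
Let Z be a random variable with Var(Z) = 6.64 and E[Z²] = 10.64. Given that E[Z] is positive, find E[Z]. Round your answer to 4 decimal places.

2.0000

(E[Z])² = E[Z²] − Var(Z) = 10.64 − 6.64 = 4
E[Z] = √4 = 2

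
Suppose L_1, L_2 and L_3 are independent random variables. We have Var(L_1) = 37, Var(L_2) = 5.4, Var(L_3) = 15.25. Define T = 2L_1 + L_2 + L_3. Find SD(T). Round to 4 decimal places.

By independence, Var(T) = (2)²Var(L_1) + (1)²Var(L_2) + (1)²Var(L_3)
= (2)²·37 + (1)²·5.4 + (1)²·15.25 = 168.65
SD(T) = √168.65 ≈ 12.9865

12.9865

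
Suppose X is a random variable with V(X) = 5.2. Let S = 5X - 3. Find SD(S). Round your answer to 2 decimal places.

11.40

V(5X - 3) = (5)²·5.2 = 130
SD(S) = √130 ≈ 11.40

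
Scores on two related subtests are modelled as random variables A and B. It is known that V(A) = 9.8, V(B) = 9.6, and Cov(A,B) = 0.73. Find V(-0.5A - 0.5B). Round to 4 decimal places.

V(-0.5A - 0.5B) = (-0.5)²·V(A) + (-0.5)²·V(B) + 2·(-0.5)·(-0.5)·Cov(A,B)
= 0.25·9.8 + 0.25·9.6 + 0.5·0.73 = 5.215

5.2150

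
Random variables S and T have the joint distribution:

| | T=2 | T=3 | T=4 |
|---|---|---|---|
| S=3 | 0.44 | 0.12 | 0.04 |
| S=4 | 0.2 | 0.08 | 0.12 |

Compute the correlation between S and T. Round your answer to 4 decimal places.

E[S] = 3.4,  E[T] = 2.52
E[ST] = 8.68
Cov(S,T) = E[ST] − E[S]E[T] = 8.68 − (3.4)(2.52) = 0.112
Var(S) = 0.24,  Var(T) = 0.5696
ρ = 0.112 / √(0.24·0.5696) ≈ 0.3029

0.3029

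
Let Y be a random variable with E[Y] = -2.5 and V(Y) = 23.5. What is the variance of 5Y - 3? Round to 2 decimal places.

587.50

V(5Y - 3) = (5)²·V(Y) = 25·23.5 = 587.5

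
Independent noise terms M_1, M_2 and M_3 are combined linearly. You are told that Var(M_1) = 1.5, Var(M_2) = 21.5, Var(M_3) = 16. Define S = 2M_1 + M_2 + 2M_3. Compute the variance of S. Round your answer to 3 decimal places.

91.500

By independence, Var(S) = (2)²Var(M_1) + (1)²Var(M_2) + (2)²Var(M_3)
= (2)²·1.5 + (1)²·21.5 + (2)²·16 = 91.5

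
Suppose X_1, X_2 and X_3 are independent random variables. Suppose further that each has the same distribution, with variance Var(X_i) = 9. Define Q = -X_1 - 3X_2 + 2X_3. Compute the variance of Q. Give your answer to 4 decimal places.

126.0000

By independence, Var(Q) = (-1)²Var(X_1) + (-3)²Var(X_2) + (2)²Var(X_3)
= (-1)²·9 + (-3)²·9 + (2)²·9 = 126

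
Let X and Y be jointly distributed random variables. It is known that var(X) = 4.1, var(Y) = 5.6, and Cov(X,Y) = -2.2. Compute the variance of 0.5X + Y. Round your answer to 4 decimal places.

4.4250

var(0.5X + Y) = (0.5)²·var(X) + (1)²·var(Y) + 2·(0.5)·(1)·Cov(X,Y)
= 0.25·4.1 + 1·5.6 + 1·-2.2 = 4.425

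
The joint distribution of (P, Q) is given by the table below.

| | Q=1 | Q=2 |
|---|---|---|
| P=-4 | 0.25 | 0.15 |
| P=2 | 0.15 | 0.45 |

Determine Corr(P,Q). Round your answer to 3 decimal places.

0.375

E[P] = -0.4,  E[Q] = 1.6
E[PQ] = -0.1
Cov(P,Q) = E[PQ] − E[P]E[Q] = -0.1 − (-0.4)(1.6) = 0.54
Var(P) = 8.64,  Var(Q) = 0.24
ρ = 0.54 / √(8.64·0.24) ≈ 0.375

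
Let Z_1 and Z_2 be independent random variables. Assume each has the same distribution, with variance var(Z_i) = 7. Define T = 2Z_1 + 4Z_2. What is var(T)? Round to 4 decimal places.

By independence, var(T) = (2)²var(Z_1) + (4)²var(Z_2)
= (2)²·7 + (4)²·7 = 140

140.0000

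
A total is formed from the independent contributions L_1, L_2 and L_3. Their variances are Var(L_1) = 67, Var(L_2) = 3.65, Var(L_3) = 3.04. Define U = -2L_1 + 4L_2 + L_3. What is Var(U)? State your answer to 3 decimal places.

By independence, Var(U) = (-2)²Var(L_1) + (4)²Var(L_2) + (1)²Var(L_3)
= (-2)²·67 + (4)²·3.65 + (1)²·3.04 = 329.44

329.440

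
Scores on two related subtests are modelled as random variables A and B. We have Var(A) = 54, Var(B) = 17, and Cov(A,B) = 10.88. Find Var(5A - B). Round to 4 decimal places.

Var(5A - B) = (5)²·Var(A) + (-1)²·Var(B) + 2·(5)·(-1)·Cov(A,B)
= 25·54 + 1·17 + -10·10.88 = 1258.2

1258.2000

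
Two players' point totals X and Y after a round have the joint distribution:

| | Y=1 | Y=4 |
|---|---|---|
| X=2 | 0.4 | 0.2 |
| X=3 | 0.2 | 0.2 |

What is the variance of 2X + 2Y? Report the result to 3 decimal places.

10.560

E[X] = 2.4,  E[Y] = 2.2,  E[XY] = 5.4
Var(X) = 6 − (2.4)² = 0.24;  Var(Y) = 7 − (2.2)² = 2.16
Cov(X,Y) = 5.4 − (2.4)(2.2) = 0.12
Var(2X + 2Y) = (2)²·0.24 + (2)²·2.16 + 2·(2)·(2)·0.12 = 10.56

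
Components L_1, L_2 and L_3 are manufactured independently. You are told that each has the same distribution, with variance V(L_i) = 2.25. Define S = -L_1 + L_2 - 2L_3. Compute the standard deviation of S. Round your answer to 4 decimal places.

3.6742

By independence, V(S) = (-1)²V(L_1) + (1)²V(L_2) + (-2)²V(L_3)
= (-1)²·2.25 + (1)²·2.25 + (-2)²·2.25 = 13.5
σ(S) = √13.5 ≈ 3.6742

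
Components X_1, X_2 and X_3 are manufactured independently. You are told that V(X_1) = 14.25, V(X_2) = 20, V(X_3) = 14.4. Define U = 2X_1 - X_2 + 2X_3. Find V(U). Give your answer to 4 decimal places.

134.6000

By independence, V(U) = (2)²V(X_1) + (-1)²V(X_2) + (2)²V(X_3)
= (2)²·14.25 + (-1)²·20 + (2)²·14.4 = 134.6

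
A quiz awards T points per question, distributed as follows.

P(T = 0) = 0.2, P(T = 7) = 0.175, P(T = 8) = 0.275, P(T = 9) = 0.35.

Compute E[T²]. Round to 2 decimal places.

E[T²] = (0)²(0.2) + (7)²(0.175) + (8)²(0.275) + (9)²(0.35) = 54.525

54.53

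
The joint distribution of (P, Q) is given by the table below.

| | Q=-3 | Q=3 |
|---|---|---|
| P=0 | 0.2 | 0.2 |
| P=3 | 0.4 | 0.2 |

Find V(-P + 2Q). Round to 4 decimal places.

39.6000

E[P] = 1.8,  E[Q] = -0.6,  E[PQ] = -1.8
V(P) = 5.4 − (1.8)² = 2.16;  V(Q) = 9 − (-0.6)² = 8.64
Cov(P,Q) = -1.8 − (1.8)(-0.6) = -0.72
V(-P + 2Q) = (-1)²·2.16 + (2)²·8.64 + 2·(-1)·(2)·-0.72 = 39.6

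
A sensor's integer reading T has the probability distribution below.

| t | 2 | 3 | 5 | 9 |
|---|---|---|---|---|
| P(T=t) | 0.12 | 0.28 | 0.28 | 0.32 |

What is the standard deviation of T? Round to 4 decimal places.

2.6815

E[T] = (2)(0.12) + (3)(0.28) + (5)(0.28) + (9)(0.32) = 5.36
E[T²] = (2)²(0.12) + (3)²(0.28) + (5)²(0.28) + (9)²(0.32) = 35.92
V(T) = E[T²] − (E[T])² = 35.92 − (5.36)² = 7.1904
σ(T) = √7.1904 ≈ 2.6815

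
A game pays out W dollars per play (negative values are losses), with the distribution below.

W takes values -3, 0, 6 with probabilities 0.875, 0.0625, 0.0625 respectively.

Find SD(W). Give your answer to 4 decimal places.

E[W] = (-3)(0.875) + (0)(0.0625) + (6)(0.0625) = -2.25
E[W²] = (-3)²(0.875) + (0)²(0.0625) + (6)²(0.0625) = 10.125
Var(W) = E[W²] − (E[W])² = 10.125 − (-2.25)² = 5.0625
SD(W) = √5.0625 ≈ 2.2500

2.2500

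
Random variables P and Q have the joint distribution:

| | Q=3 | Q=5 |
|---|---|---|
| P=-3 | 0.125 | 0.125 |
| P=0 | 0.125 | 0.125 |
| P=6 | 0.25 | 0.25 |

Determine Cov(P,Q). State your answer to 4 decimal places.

E[P] = 2.25,  E[Q] = 4
E[PQ] = 9
Cov(P,Q) = E[PQ] − E[P]E[Q] = 9 − (2.25)(4) = 0

0.0000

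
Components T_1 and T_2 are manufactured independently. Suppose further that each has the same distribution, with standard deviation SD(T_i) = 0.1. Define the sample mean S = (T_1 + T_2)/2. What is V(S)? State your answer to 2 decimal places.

V(T_i) = (0.1)² = 0.01
By independence, V(S) = (0.5)²V(T_1) + (0.5)²V(T_2)
= (0.5)²·0.01 + (0.5)²·0.01 = 0.005

0.01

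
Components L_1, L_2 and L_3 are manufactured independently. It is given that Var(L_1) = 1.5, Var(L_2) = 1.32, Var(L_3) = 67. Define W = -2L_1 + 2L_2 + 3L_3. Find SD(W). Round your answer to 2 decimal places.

By independence, Var(W) = (-2)²Var(L_1) + (2)²Var(L_2) + (3)²Var(L_3)
= (-2)²·1.5 + (2)²·1.32 + (3)²·67 = 614.28
SD(W) = √614.28 ≈ 24.78

24.78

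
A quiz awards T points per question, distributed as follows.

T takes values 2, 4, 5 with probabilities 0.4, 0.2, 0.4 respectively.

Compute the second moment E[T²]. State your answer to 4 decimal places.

14.8000

E[T²] = (2)²(0.4) + (4)²(0.2) + (5)²(0.4) = 14.8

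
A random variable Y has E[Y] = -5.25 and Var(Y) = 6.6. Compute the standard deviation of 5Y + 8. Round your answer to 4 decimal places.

Var(5Y + 8) = (5)²·6.6 = 165
SD(5Y + 8) = √165 ≈ 12.8452

12.8452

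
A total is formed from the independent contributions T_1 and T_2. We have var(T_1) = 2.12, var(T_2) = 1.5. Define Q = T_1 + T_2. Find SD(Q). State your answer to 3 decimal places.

1.903

By independence, var(Q) = (1)²var(T_1) + (1)²var(T_2)
= (1)²·2.12 + (1)²·1.5 = 3.62
SD(Q) = √3.62 ≈ 1.903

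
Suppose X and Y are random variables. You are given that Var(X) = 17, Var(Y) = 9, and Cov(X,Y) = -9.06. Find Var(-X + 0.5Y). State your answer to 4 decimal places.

28.3100

Var(-X + 0.5Y) = (-1)²·Var(X) + (0.5)²·Var(Y) + 2·(-1)·(0.5)·Cov(X,Y)
= 1·17 + 0.25·9 + -1·-9.06 = 28.31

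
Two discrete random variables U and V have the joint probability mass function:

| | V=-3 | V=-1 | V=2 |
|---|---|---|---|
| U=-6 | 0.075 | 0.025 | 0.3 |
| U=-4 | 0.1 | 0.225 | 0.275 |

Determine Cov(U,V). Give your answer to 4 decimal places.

E[U] = -4.8,  E[V] = 0.375
E[UV] = -2.2
Cov(U,V) = E[UV] − E[U]E[V] = -2.2 − (-4.8)(0.375) = -0.4

-0.4000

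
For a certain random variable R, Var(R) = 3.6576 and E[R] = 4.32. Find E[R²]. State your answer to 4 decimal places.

22.3200

E[R²] = Var(R) + (E[R])² = 3.6576 + (4.32)² = 22.32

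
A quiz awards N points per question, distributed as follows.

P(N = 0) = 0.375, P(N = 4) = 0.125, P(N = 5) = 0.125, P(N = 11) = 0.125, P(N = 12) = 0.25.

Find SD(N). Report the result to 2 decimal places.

E[N] = (0)(0.375) + (4)(0.125) + (5)(0.125) + (11)(0.125) + (12)(0.25) = 5.5
E[N²] = (0)²(0.375) + (4)²(0.125) + (5)²(0.125) + (11)²(0.125) + (12)²(0.25) = 56.25
V(N) = E[N²] − (E[N])² = 56.25 − (5.5)² = 26
SD(N) = √26 ≈ 5.10

5.10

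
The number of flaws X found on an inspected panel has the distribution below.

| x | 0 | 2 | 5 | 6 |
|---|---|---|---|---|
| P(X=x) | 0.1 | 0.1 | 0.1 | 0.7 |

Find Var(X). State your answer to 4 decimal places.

4.0900

E[X] = (0)(0.1) + (2)(0.1) + (5)(0.1) + (6)(0.7) = 4.9
E[X²] = (0)²(0.1) + (2)²(0.1) + (5)²(0.1) + (6)²(0.7) = 28.1
Var(X) = E[X²] − (E[X])² = 28.1 − (4.9)² = 4.09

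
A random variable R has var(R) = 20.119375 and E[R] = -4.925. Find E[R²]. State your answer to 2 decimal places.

44.38

E[R²] = var(R) + (E[R])² = 20.119375 + (-4.925)² = 44.375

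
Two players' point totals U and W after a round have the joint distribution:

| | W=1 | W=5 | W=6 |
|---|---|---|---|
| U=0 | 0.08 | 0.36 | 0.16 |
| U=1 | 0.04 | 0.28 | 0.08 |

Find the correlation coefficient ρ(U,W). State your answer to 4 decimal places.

0.0225

E[U] = 0.4,  E[W] = 4.76
E[UW] = 1.92
Cov(U,W) = E[UW] − E[U]E[W] = 1.92 − (0.4)(4.76) = 0.016
Var(U) = 0.24,  Var(W) = 2.1024
ρ = 0.016 / √(0.24·2.1024) ≈ 0.0225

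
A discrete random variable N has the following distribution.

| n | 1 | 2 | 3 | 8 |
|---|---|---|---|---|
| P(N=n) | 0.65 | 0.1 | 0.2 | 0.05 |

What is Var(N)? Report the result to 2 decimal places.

E[N] = (1)(0.65) + (2)(0.1) + (3)(0.2) + (8)(0.05) = 1.85
E[N²] = (1)²(0.65) + (2)²(0.1) + (3)²(0.2) + (8)²(0.05) = 6.05
Var(N) = E[N²] − (E[N])² = 6.05 − (1.85)² = 2.6275

2.63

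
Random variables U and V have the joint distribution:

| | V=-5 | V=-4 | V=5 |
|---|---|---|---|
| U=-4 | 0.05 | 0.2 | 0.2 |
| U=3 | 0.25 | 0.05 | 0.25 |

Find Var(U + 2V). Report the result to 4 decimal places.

E[U] = -0.15,  E[V] = -0.25,  E[UV] = -0.4
Var(U) = 12.15 − (-0.15)² = 12.1275;  Var(V) = 22.75 − (-0.25)² = 22.6875
cov(U,V) = -0.4 − (-0.15)(-0.25) = -0.4375
Var(U + 2V) = (1)²·12.1275 + (2)²·22.6875 + 2·(1)·(2)·-0.4375 = 101.1275

101.1275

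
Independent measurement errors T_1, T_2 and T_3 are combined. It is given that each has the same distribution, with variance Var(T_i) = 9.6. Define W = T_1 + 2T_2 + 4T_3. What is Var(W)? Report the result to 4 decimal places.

201.6000

By independence, Var(W) = (1)²Var(T_1) + (2)²Var(T_2) + (4)²Var(T_3)
= (1)²·9.6 + (2)²·9.6 + (4)²·9.6 = 201.6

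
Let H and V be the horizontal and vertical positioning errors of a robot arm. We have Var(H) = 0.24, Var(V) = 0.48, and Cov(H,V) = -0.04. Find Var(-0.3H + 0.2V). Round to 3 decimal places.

0.046

Var(-0.3H + 0.2V) = (-0.3)²·Var(H) + (0.2)²·Var(V) + 2·(-0.3)·(0.2)·Cov(H,V)
= 0.09·0.24 + 0.04·0.48 + -0.12·-0.04 = 0.0456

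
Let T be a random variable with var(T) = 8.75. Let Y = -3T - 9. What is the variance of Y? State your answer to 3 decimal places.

var(-3T - 9) = (-3)²·var(T) = 9·8.75 = 78.75

78.750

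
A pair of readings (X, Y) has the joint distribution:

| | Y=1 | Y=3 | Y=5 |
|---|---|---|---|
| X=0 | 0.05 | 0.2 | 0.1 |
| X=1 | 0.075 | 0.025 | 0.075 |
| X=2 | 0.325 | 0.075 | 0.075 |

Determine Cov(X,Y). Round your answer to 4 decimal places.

-0.5500

E[X] = 1.125,  E[Y] = 2.6
E[XY] = 2.375
Cov(X,Y) = E[XY] − E[X]E[Y] = 2.375 − (1.125)(2.6) = -0.55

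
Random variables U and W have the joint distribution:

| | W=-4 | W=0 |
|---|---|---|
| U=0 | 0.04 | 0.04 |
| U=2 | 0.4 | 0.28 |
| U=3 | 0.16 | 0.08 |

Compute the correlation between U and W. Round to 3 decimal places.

E[U] = 2.08,  E[W] = -2.4
E[UW] = -5.12
Cov(U,W) = E[UW] − E[U]E[W] = -5.12 − (2.08)(-2.4) = -0.128
V(U) = 0.5536,  V(W) = 3.84
ρ = -0.128 / √(0.5536·3.84) ≈ -0.088

-0.088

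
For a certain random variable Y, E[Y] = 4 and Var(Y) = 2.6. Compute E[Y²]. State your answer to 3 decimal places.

18.600

E[Y²] = Var(Y) + (E[Y])² = 2.6 + (4)² = 18.6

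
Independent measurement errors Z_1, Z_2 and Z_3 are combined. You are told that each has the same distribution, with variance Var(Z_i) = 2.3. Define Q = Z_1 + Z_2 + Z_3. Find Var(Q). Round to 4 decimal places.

6.9000

By independence, Var(Q) = (1)²Var(Z_1) + (1)²Var(Z_2) + (1)²Var(Z_3)
= (1)²·2.3 + (1)²·2.3 + (1)²·2.3 = 6.9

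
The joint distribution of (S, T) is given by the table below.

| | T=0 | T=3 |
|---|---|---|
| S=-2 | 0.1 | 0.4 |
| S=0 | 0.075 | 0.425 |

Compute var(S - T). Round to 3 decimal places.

E[S] = -1,  E[T] = 2.475,  E[ST] = -2.4
var(S) = 2 − (-1)² = 1;  var(T) = 7.425 − (2.475)² = 1.299375
Cov(S,T) = -2.4 − (-1)(2.475) = 0.075
var(S - T) = (1)²·1 + (-1)²·1.299375 + 2·(1)·(-1)·0.075 = 2.149375

2.149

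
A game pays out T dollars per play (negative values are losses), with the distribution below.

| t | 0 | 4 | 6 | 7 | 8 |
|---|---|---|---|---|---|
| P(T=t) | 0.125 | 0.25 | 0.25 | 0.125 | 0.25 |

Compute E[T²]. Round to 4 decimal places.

35.1250

E[T²] = (0)²(0.125) + (4)²(0.25) + (6)²(0.25) + (7)²(0.125) + (8)²(0.25) = 35.125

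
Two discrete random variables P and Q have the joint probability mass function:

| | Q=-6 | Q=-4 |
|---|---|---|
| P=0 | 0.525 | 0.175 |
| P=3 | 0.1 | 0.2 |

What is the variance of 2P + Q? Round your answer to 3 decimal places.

10.598

E[P] = 0.9,  E[Q] = -5.25,  E[PQ] = -4.2
Var(P) = 2.7 − (0.9)² = 1.89;  Var(Q) = 28.5 − (-5.25)² = 0.9375
Cov(P,Q) = -4.2 − (0.9)(-5.25) = 0.525
Var(2P + Q) = (2)²·1.89 + (1)²·0.9375 + 2·(2)·(1)·0.525 = 10.5975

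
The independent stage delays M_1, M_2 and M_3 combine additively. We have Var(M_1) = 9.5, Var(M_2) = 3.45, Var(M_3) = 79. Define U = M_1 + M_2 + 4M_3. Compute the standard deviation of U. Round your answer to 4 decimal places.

35.7344

By independence, Var(U) = (1)²Var(M_1) + (1)²Var(M_2) + (4)²Var(M_3)
= (1)²·9.5 + (1)²·3.45 + (4)²·79 = 1276.95
SD(U) = √1276.95 ≈ 35.7344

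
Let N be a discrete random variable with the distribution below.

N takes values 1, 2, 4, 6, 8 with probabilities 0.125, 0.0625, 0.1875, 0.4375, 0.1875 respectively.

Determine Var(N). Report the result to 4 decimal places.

4.8594

E[N] = (1)(0.125) + (2)(0.0625) + (4)(0.1875) + (6)(0.4375) + (8)(0.1875) = 5.125
E[N²] = (1)²(0.125) + (2)²(0.0625) + (4)²(0.1875) + (6)²(0.4375) + (8)²(0.1875) = 31.125
Var(N) = E[N²] − (E[N])² = 31.125 − (5.125)² = 4.859375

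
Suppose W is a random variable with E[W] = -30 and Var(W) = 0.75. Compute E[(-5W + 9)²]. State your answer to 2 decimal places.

25299.75

E[-5W + 9] = -5·-30 + 9 = 159
Var(-5W + 9) = (-5)²·0.75 = 18.75
E[(-5W + 9)²] = Var((-5W + 9)) + (E[(-5W + 9)])² = 18.75 + (159)² = 25299.75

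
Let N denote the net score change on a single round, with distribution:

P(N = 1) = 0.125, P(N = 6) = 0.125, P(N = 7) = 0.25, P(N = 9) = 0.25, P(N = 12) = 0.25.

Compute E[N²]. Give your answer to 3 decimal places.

73.125

E[N²] = (1)²(0.125) + (6)²(0.125) + (7)²(0.25) + (9)²(0.25) + (12)²(0.25) = 73.125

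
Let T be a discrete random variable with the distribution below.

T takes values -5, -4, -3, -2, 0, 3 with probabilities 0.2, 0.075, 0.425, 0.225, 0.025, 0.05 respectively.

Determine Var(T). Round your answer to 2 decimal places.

3.11

E[T] = (-5)(0.2) + (-4)(0.075) + (-3)(0.425) + (-2)(0.225) + (0)(0.025) + (3)(0.05) = -2.875
E[T²] = (-5)²(0.2) + (-4)²(0.075) + (-3)²(0.425) + (-2)²(0.225) + (0)²(0.025) + (3)²(0.05) = 11.375
Var(T) = E[T²] − (E[T])² = 11.375 − (-2.875)² = 3.109375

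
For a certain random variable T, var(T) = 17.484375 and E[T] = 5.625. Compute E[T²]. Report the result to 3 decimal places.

E[T²] = var(T) + (E[T])² = 17.484375 + (5.625)² = 49.125

49.125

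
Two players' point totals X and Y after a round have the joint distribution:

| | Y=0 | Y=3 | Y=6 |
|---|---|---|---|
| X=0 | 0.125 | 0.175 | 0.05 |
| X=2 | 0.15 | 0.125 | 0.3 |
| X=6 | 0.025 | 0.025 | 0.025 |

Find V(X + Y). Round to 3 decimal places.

E[X] = 1.6,  E[Y] = 3.225,  E[XY] = 5.7
V(X) = 5 − (1.6)² = 2.44;  V(Y) = 16.425 − (3.225)² = 6.024375
cov(X,Y) = 5.7 − (1.6)(3.225) = 0.54
V(X + Y) = (1)²·2.44 + (1)²·6.024375 + 2·(1)·(1)·0.54 = 9.544375

9.544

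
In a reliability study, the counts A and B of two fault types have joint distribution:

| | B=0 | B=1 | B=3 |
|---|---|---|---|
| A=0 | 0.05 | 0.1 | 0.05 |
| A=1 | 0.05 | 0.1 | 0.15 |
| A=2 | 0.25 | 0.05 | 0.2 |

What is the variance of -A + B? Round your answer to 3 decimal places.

E[A] = 1.3,  E[B] = 1.45,  E[AB] = 1.85
Var(A) = 2.3 − (1.3)² = 0.61;  Var(B) = 3.85 − (1.45)² = 1.7475
Cov(A,B) = 1.85 − (1.3)(1.45) = -0.035
Var(-A + B) = (-1)²·0.61 + (1)²·1.7475 + 2·(-1)·(1)·-0.035 = 2.4275

2.428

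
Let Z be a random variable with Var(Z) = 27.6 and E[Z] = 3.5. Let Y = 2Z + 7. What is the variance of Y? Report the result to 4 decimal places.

110.4000

Var(2Z + 7) = (2)²·Var(Z) = 4·27.6 = 110.4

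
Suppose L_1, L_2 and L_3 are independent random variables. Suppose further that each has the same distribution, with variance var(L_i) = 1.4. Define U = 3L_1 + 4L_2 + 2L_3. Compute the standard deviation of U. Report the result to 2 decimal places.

By independence, var(U) = (3)²var(L_1) + (4)²var(L_2) + (2)²var(L_3)
= (3)²·1.4 + (4)²·1.4 + (2)²·1.4 = 40.6
SD(U) = √40.6 ≈ 6.37

6.37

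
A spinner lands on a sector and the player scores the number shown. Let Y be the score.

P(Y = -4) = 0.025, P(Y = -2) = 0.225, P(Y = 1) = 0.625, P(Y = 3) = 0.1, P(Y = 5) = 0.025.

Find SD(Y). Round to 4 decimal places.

1.7889

E[Y] = (-4)(0.025) + (-2)(0.225) + (1)(0.625) + (3)(0.1) + (5)(0.025) = 0.5
E[Y²] = (-4)²(0.025) + (-2)²(0.225) + (1)²(0.625) + (3)²(0.1) + (5)²(0.025) = 3.45
var(Y) = E[Y²] − (E[Y])² = 3.45 − (0.5)² = 3.2
SD(Y) = √3.2 ≈ 1.7889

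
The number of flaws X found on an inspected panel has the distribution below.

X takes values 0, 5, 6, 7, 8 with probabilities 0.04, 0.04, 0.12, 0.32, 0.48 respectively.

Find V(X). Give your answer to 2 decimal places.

2.72

E[X] = (0)(0.04) + (5)(0.04) + (6)(0.12) + (7)(0.32) + (8)(0.48) = 7
E[X²] = (0)²(0.04) + (5)²(0.04) + (6)²(0.12) + (7)²(0.32) + (8)²(0.48) = 51.72
V(X) = E[X²] − (E[X])² = 51.72 − (7)² = 2.72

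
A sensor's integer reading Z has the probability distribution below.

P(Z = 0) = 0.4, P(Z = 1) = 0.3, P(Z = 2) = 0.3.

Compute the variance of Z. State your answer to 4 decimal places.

0.6900

E[Z] = (0)(0.4) + (1)(0.3) + (2)(0.3) = 0.9
E[Z²] = (0)²(0.4) + (1)²(0.3) + (2)²(0.3) = 1.5
V(Z) = E[Z²] − (E[Z])² = 1.5 − (0.9)² = 0.69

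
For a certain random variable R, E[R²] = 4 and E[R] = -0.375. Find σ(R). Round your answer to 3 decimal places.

V(R) = 4 − (-0.375)² = 3.859375
σ(R) = √3.859375 ≈ 1.965

1.965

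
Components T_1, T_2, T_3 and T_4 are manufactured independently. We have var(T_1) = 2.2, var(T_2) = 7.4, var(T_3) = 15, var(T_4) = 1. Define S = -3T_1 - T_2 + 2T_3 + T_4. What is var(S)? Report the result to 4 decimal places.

88.2000

By independence, var(S) = (-3)²var(T_1) + (-1)²var(T_2) + (2)²var(T_3) + (1)²var(T_4)
= (-3)²·2.2 + (-1)²·7.4 + (2)²·15 + (1)²·1 = 88.2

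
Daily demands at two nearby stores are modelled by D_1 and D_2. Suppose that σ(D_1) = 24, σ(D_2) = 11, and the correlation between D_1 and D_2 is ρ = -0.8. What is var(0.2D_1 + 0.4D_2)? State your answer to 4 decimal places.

var(D_1) = (24)² = 576;  var(D_2) = (11)² = 121
Cov(D_1,D_2) = ρ·σ(D_1)·σ(D_2) = -0.8·24·11 = -211.2
var(0.2D_1 + 0.4D_2) = (0.2)²·var(D_1) + (0.4)²·var(D_2) + 2·(0.2)·(0.4)·Cov(D_1,D_2)
= 0.04·576 + 0.16·121 + 0.16·-211.2 = 8.608

8.6080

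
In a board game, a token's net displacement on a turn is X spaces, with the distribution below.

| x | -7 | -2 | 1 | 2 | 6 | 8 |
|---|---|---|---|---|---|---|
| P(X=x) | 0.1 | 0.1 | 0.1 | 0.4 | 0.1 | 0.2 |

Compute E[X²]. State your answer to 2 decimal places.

23.40

E[X²] = (-7)²(0.1) + (-2)²(0.1) + (1)²(0.1) + (2)²(0.4) + (6)²(0.1) + (8)²(0.2) = 23.4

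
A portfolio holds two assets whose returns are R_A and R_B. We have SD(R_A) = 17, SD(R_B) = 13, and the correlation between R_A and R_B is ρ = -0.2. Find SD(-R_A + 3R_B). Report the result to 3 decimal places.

45.554

var(R_A) = (17)² = 289;  var(R_B) = (13)² = 169
cov(R_A,R_B) = ρ·SD(R_A)·SD(R_B) = -0.2·17·13 = -44.2
var(-R_A + 3R_B) = (-1)²·var(R_A) + (3)²·var(R_B) + 2·(-1)·(3)·cov(R_A,R_B)
= 1·289 + 9·169 + -6·-44.2 = 2075.2
SD(-R_A + 3R_B) = √2075.2 ≈ 45.554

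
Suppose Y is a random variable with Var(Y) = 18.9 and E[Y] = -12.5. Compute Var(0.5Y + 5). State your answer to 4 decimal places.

Var(0.5Y + 5) = (0.5)²·Var(Y) = 0.25·18.9 = 4.725

4.7250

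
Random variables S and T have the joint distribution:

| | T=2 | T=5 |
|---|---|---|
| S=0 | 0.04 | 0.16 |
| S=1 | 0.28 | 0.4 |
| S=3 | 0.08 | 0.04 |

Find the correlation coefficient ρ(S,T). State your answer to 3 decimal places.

E[S] = 1.04,  E[T] = 3.8
E[ST] = 3.64
Cov(S,T) = E[ST] − E[S]E[T] = 3.64 − (1.04)(3.8) = -0.312
Var(S) = 0.6784,  Var(T) = 2.16
ρ = -0.312 / √(0.6784·2.16) ≈ -0.258

-0.258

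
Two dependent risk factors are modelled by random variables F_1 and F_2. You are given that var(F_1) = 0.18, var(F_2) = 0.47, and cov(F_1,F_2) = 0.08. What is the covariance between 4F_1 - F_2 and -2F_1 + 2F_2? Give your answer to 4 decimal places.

cov(4F_1 - F_2, -2F_1 + 2F_2) = (4)(-2)var(F_1) + (-1)(2)var(F_2) + [(4)(2) + (-1)(-2)]cov(F_1,F_2)
= -8·0.18 + -2·0.47 + 10·0.08 = -1.58

-1.5800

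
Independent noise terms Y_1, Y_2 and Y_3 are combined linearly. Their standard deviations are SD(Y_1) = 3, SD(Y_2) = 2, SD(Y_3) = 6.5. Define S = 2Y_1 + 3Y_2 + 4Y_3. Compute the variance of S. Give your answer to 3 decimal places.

748.000

V(Y_1) = 9, V(Y_2) = 4, V(Y_3) = 42.25
By independence, V(S) = (2)²V(Y_1) + (3)²V(Y_2) + (4)²V(Y_3)
= (2)²·9 + (3)²·4 + (4)²·42.25 = 748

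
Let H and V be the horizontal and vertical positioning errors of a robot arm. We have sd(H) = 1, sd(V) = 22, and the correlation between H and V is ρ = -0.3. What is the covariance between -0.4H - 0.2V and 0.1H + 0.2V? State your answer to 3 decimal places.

Var(H) = (1)² = 1;  Var(V) = (22)² = 484
cov(H,V) = ρ·sd(H)·sd(V) = -0.3·1·22 = -6.6
cov(-0.4H - 0.2V, 0.1H + 0.2V) = (-0.4)(0.1)Var(H) + (-0.2)(0.2)Var(V) + [(-0.4)(0.2) + (-0.2)(0.1)]cov(H,V)
= -0.04·1 + -0.04·484 + -0.1·-6.6 = -18.74

-18.740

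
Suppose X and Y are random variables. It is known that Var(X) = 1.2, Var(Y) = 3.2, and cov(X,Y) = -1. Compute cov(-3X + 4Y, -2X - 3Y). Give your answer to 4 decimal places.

cov(-3X + 4Y, -2X - 3Y) = (-3)(-2)Var(X) + (4)(-3)Var(Y) + [(-3)(-3) + (4)(-2)]cov(X,Y)
= 6·1.2 + -12·3.2 + 1·-1 = -32.2

-32.2000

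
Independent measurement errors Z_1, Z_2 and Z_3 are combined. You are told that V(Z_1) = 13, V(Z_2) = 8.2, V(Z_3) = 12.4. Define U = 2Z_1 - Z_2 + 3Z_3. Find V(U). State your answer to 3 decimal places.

By independence, V(U) = (2)²V(Z_1) + (-1)²V(Z_2) + (3)²V(Z_3)
= (2)²·13 + (-1)²·8.2 + (3)²·12.4 = 171.8

171.800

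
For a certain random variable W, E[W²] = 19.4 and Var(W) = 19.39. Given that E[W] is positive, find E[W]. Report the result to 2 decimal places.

0.10

(E[W])² = E[W²] − Var(W) = 19.4 − 19.39 = 0.01
E[W] = √0.01 = 0.1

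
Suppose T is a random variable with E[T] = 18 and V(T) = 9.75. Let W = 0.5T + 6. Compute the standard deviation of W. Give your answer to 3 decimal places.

V(0.5T + 6) = (0.5)²·9.75 = 2.4375
SD(W) = √2.4375 ≈ 1.561

1.561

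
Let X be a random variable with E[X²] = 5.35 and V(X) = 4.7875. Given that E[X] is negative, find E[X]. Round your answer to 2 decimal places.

-0.75

(E[X])² = E[X²] − V(X) = 5.35 − 4.7875 = 0.5625
E[X] = −√0.5625 = -0.75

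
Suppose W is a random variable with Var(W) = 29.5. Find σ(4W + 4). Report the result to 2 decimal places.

21.73

Var(4W + 4) = (4)²·29.5 = 472
σ(4W + 4) = √472 ≈ 21.73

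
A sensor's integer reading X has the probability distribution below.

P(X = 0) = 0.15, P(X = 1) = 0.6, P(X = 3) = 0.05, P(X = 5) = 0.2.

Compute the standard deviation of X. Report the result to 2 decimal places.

1.73

E[X] = (0)(0.15) + (1)(0.6) + (3)(0.05) + (5)(0.2) = 1.75
E[X²] = (0)²(0.15) + (1)²(0.6) + (3)²(0.05) + (5)²(0.2) = 6.05
Var(X) = E[X²] − (E[X])² = 6.05 − (1.75)² = 2.9875
σ(X) = √2.9875 ≈ 1.73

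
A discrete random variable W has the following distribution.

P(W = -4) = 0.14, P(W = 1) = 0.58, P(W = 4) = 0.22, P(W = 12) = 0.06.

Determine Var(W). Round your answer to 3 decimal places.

E[W] = (-4)(0.14) + (1)(0.58) + (4)(0.22) + (12)(0.06) = 1.62
E[W²] = (-4)²(0.14) + (1)²(0.58) + (4)²(0.22) + (12)²(0.06) = 14.98
Var(W) = E[W²] − (E[W])² = 14.98 − (1.62)² = 12.3556

12.356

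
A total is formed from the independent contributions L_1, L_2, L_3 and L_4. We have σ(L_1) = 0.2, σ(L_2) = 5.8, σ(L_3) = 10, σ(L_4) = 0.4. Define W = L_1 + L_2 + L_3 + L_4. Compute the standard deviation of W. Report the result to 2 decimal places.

11.57

V(L_1) = 0.04, V(L_2) = 33.64, V(L_3) = 100, V(L_4) = 0.16
By independence, V(W) = (1)²V(L_1) + (1)²V(L_2) + (1)²V(L_3) + (1)²V(L_4)
= (1)²·0.04 + (1)²·33.64 + (1)²·100 + (1)²·0.16 = 133.84
σ(W) = √133.84 ≈ 11.57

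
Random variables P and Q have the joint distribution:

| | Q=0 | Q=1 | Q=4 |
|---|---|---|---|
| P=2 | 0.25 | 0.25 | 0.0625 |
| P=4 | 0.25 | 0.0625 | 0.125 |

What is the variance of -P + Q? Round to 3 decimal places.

2.777

E[P] = 2.875,  E[Q] = 1.0625,  E[PQ] = 3.25
Var(P) = 9.25 − (2.875)² = 0.984375;  Var(Q) = 3.3125 − (1.0625)² = 2.18359375
Cov(P,Q) = 3.25 − (2.875)(1.0625) = 0.1953125
Var(-P + Q) = (-1)²·0.984375 + (1)²·2.18359375 + 2·(-1)·(1)·0.1953125 = 2.77734375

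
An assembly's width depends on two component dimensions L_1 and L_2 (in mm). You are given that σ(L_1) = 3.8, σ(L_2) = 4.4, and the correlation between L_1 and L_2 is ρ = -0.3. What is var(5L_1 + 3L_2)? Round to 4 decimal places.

384.7600

var(L_1) = (3.8)² = 14.44;  var(L_2) = (4.4)² = 19.36
Cov(L_1,L_2) = ρ·σ(L_1)·σ(L_2) = -0.3·3.8·4.4 = -5.016
var(5L_1 + 3L_2) = (5)²·var(L_1) + (3)²·var(L_2) + 2·(5)·(3)·Cov(L_1,L_2)
= 25·14.44 + 9·19.36 + 30·-5.016 = 384.76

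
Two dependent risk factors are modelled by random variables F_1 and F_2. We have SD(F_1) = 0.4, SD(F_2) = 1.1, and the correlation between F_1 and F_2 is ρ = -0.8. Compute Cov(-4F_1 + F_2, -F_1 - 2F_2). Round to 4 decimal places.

-4.2440

Var(F_1) = (0.4)² = 0.16;  Var(F_2) = (1.1)² = 1.21
Cov(F_1,F_2) = ρ·SD(F_1)·SD(F_2) = -0.8·0.4·1.1 = -0.352
Cov(-4F_1 + F_2, -F_1 - 2F_2) = (-4)(-1)Var(F_1) + (1)(-2)Var(F_2) + [(-4)(-2) + (1)(-1)]Cov(F_1,F_2)
= 4·0.16 + -2·1.21 + 7·-0.352 = -4.244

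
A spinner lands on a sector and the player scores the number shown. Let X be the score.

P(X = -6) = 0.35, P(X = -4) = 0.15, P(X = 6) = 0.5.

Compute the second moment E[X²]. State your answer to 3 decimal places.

33.000

E[X²] = (-6)²(0.35) + (-4)²(0.15) + (6)²(0.5) = 33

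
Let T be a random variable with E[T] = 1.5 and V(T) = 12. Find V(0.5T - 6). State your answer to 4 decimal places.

V(0.5T - 6) = (0.5)²·V(T) = 0.25·12 = 3

3.0000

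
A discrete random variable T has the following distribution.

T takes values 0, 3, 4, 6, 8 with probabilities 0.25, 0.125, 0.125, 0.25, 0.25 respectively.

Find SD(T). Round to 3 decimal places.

2.997

E[T] = (0)(0.25) + (3)(0.125) + (4)(0.125) + (6)(0.25) + (8)(0.25) = 4.375
E[T²] = (0)²(0.25) + (3)²(0.125) + (4)²(0.125) + (6)²(0.25) + (8)²(0.25) = 28.125
V(T) = E[T²] − (E[T])² = 28.125 − (4.375)² = 8.984375
SD(T) = √8.984375 ≈ 2.997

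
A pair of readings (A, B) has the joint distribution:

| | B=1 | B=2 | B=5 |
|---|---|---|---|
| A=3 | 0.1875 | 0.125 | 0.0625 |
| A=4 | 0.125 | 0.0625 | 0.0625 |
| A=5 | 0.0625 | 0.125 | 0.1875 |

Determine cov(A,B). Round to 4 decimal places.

E[A] = 4,  E[B] = 2.5625
E[AB] = 10.75
cov(A,B) = E[AB] − E[A]E[B] = 10.75 − (4)(2.5625) = 0.5

0.5000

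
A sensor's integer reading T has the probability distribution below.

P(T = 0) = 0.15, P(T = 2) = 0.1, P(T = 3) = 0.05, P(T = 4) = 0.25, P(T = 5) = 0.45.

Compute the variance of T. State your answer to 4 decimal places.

3.1400

E[T] = (0)(0.15) + (2)(0.1) + (3)(0.05) + (4)(0.25) + (5)(0.45) = 3.6
E[T²] = (0)²(0.15) + (2)²(0.1) + (3)²(0.05) + (4)²(0.25) + (5)²(0.45) = 16.1
Var(T) = E[T²] − (E[T])² = 16.1 − (3.6)² = 3.14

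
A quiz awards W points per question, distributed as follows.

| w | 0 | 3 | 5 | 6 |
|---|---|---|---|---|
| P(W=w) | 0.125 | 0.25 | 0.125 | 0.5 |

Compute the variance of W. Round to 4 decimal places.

4.2344

E[W] = (0)(0.125) + (3)(0.25) + (5)(0.125) + (6)(0.5) = 4.375
E[W²] = (0)²(0.125) + (3)²(0.25) + (5)²(0.125) + (6)²(0.5) = 23.375
V(W) = E[W²] − (E[W])² = 23.375 − (4.375)² = 4.234375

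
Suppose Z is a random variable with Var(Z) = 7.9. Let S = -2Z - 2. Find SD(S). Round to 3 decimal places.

Var(-2Z - 2) = (-2)²·7.9 = 31.6
SD(S) = √31.6 ≈ 5.621

5.621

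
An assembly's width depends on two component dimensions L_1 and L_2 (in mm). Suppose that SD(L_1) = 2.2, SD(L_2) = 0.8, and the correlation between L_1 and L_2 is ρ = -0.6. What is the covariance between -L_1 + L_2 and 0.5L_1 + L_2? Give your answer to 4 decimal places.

Var(L_1) = (2.2)² = 4.84;  Var(L_2) = (0.8)² = 0.64
Cov(L_1,L_2) = ρ·SD(L_1)·SD(L_2) = -0.6·2.2·0.8 = -1.056
Cov(-L_1 + L_2, 0.5L_1 + L_2) = (-1)(0.5)Var(L_1) + (1)(1)Var(L_2) + [(-1)(1) + (1)(0.5)]Cov(L_1,L_2)
= -0.5·4.84 + 1·0.64 + -0.5·-1.056 = -1.252

-1.2520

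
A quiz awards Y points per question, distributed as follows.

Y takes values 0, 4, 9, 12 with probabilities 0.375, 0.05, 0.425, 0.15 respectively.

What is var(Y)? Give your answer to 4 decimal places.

E[Y] = (0)(0.375) + (4)(0.05) + (9)(0.425) + (12)(0.15) = 5.825
E[Y²] = (0)²(0.375) + (4)²(0.05) + (9)²(0.425) + (12)²(0.15) = 56.825
var(Y) = E[Y²] − (E[Y])² = 56.825 − (5.825)² = 22.894375

22.8944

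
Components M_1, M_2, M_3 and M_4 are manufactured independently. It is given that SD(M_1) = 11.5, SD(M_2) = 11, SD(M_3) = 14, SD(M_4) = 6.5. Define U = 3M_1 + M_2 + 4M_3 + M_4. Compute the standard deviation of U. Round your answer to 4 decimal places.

Var(M_1) = 132.25, Var(M_2) = 121, Var(M_3) = 196, Var(M_4) = 42.25
By independence, Var(U) = (3)²Var(M_1) + (1)²Var(M_2) + (4)²Var(M_3) + (1)²Var(M_4)
= (3)²·132.25 + (1)²·121 + (4)²·196 + (1)²·42.25 = 4489.5
SD(U) = √4489.5 ≈ 67.0037

67.0037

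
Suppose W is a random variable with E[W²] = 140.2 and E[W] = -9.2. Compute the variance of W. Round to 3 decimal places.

var(W) = 140.2 − (-9.2)² = 55.56

55.560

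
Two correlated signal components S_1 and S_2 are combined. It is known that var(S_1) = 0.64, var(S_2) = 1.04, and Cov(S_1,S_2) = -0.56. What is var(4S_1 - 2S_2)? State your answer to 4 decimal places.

23.3600

var(4S_1 - 2S_2) = (4)²·var(S_1) + (-2)²·var(S_2) + 2·(4)·(-2)·Cov(S_1,S_2)
= 16·0.64 + 4·1.04 + -16·-0.56 = 23.36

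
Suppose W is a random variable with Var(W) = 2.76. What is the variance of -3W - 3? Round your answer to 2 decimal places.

Var(-3W - 3) = (-3)²·Var(W) = 9·2.76 = 24.84

24.84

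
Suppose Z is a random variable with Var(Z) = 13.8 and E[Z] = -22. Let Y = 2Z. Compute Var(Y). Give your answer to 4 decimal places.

55.2000

Var(2Z) = (2)²·Var(Z) = 4·13.8 = 55.2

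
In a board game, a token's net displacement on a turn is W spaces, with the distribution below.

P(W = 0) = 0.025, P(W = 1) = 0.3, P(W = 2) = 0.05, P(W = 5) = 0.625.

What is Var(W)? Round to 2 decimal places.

3.70

E[W] = (0)(0.025) + (1)(0.3) + (2)(0.05) + (5)(0.625) = 3.525
E[W²] = (0)²(0.025) + (1)²(0.3) + (2)²(0.05) + (5)²(0.625) = 16.125
Var(W) = E[W²] − (E[W])² = 16.125 − (3.525)² = 3.699375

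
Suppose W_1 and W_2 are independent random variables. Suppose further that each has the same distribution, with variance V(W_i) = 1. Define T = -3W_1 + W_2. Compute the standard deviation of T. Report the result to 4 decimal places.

3.1623

By independence, V(T) = (-3)²V(W_1) + (1)²V(W_2)
= (-3)²·1 + (1)²·1 = 10
σ(T) = √10 ≈ 3.1623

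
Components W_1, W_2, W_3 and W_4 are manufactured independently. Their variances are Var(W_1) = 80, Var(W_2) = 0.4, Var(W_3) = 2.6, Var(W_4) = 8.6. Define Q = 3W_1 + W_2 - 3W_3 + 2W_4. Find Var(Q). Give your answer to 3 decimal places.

By independence, Var(Q) = (3)²Var(W_1) + (1)²Var(W_2) + (-3)²Var(W_3) + (2)²Var(W_4)
= (3)²·80 + (1)²·0.4 + (-3)²·2.6 + (2)²·8.6 = 778.2

778.200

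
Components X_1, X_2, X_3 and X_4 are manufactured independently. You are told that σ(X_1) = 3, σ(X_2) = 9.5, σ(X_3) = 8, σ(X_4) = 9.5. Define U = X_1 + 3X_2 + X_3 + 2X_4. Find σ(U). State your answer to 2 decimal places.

35.30

Var(X_1) = 9, Var(X_2) = 90.25, Var(X_3) = 64, Var(X_4) = 90.25
By independence, Var(U) = (1)²Var(X_1) + (3)²Var(X_2) + (1)²Var(X_3) + (2)²Var(X_4)
= (1)²·9 + (3)²·90.25 + (1)²·64 + (2)²·90.25 = 1246.25
σ(U) = √1246.25 ≈ 35.30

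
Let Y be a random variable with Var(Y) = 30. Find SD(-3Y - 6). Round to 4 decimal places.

16.4317

Var(-3Y - 6) = (-3)²·30 = 270
SD(-3Y - 6) = √270 ≈ 16.4317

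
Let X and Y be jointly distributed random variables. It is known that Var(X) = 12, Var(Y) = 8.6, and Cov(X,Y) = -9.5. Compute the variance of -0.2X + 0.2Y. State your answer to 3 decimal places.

Var(-0.2X + 0.2Y) = (-0.2)²·Var(X) + (0.2)²·Var(Y) + 2·(-0.2)·(0.2)·Cov(X,Y)
= 0.04·12 + 0.04·8.6 + -0.08·-9.5 = 1.584

1.584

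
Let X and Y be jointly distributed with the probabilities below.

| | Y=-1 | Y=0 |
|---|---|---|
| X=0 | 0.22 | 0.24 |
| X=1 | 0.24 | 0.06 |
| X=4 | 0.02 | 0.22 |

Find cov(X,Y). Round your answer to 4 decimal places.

E[X] = 1.26,  E[Y] = -0.48
E[XY] = -0.32
cov(X,Y) = E[XY] − E[X]E[Y] = -0.32 − (1.26)(-0.48) = 0.2848

0.2848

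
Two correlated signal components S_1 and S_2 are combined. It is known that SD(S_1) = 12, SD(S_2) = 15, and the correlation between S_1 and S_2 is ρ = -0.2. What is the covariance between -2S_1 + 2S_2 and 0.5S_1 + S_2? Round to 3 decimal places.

342.000

var(S_1) = (12)² = 144;  var(S_2) = (15)² = 225
Cov(S_1,S_2) = ρ·SD(S_1)·SD(S_2) = -0.2·12·15 = -36
Cov(-2S_1 + 2S_2, 0.5S_1 + S_2) = (-2)(0.5)var(S_1) + (2)(1)var(S_2) + [(-2)(1) + (2)(0.5)]Cov(S_1,S_2)
= -1·144 + 2·225 + -1·-36 = 342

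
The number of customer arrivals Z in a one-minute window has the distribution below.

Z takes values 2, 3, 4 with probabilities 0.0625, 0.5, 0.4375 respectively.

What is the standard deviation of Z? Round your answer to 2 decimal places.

E[Z] = (2)(0.0625) + (3)(0.5) + (4)(0.4375) = 3.375
E[Z²] = (2)²(0.0625) + (3)²(0.5) + (4)²(0.4375) = 11.75
Var(Z) = E[Z²] − (E[Z])² = 11.75 − (3.375)² = 0.359375
σ(Z) = √0.359375 ≈ 0.60

0.60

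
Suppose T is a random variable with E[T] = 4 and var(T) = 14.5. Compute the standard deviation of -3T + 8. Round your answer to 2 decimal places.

var(-3T + 8) = (-3)²·14.5 = 130.5
SD(-3T + 8) = √130.5 ≈ 11.42

11.42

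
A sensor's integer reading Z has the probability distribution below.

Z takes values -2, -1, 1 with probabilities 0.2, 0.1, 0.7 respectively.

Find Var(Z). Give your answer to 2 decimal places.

E[Z] = (-2)(0.2) + (-1)(0.1) + (1)(0.7) = 0.2
E[Z²] = (-2)²(0.2) + (-1)²(0.1) + (1)²(0.7) = 1.6
Var(Z) = E[Z²] − (E[Z])² = 1.6 − (0.2)² = 1.56

1.56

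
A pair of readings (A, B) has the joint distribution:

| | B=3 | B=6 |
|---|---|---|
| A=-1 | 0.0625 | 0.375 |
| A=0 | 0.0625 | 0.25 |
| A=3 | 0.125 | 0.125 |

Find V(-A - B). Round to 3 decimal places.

E[A] = 0.3125,  E[B] = 5.25,  E[AB] = 0.9375
V(A) = 2.6875 − (0.3125)² = 2.58984375;  V(B) = 29.25 − (5.25)² = 1.6875
cov(A,B) = 0.9375 − (0.3125)(5.25) = -0.703125
V(-A - B) = (-1)²·2.58984375 + (-1)²·1.6875 + 2·(-1)·(-1)·-0.703125 = 2.87109375

2.871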